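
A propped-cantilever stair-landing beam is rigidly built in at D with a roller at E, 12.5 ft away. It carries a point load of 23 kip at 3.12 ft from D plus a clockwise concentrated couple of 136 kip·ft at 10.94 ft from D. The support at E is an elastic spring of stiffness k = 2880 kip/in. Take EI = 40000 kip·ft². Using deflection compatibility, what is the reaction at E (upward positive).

R_E = 18 kip

Take the reaction at E as the redundant and release it; the primary structure is a cantilever fixed at D.
Downward deflection at the released point E due to the loads:
  point load 23 at a = 3.12: Pa²(3L − a)/(6EI) = 1283/EI
  clockwise couple 136 at a = 10.94: M₀a(2L − a)/(2EI) = 10460/EI
  δ_0 = 11742/EI
Flexibility coefficient — unit upward force at E: δ_{EE} = L³/(3EI) = 651/EI.
With EI = 40000 kip·ft²: δ_0 = 0.29356 ft and δ_{EE} = 0.016276 ft/kip.
Compatibility — the spring shortens by R_E/k under the reaction it provides: δ_0 − R_E·δ_{EE} = R_E/k. With 1/k = 1/(2880×12) ft/kip = 0.000029 ft/kip, R_E = δ_0 / (δ_{EE} + 1/k) = 0.29356 / (0.016276 + 0.000029) = 18 kip.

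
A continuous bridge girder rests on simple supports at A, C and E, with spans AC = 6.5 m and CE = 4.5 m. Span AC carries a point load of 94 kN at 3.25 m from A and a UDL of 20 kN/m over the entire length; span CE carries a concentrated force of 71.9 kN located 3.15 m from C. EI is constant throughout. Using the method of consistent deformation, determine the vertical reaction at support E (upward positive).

Insert a hinge at C; M_C is the redundant, and each span becomes simply supported.
Rotations at C on the released spans (each span's end-slope, ×1/EI):
  span AC: point load 94 at a = 3.25: Pab(L + a)/(6LEI) = 248.2/EI
  span AC: UDL 20: wL³/(24EI) = 228.9/EI
  span CE: point load 71.9 at a = 3.15: Pab(L + b)/(6LEI) = 66.25/EI
  relative rotation θ_0 = (477.1 + 66.25)/EI = 543.3/EI
A unit hogging moment at C produces rotation L₁/(3EI) + L₂/(3EI) = 3.667/EI.
Compatibility: M_C·(L₁+L₂)/(3EI) = θ_0, giving M_C = 148.2 kN·m (hogging).
Span CE, ΣM about E: R_C^{CE}·4.5 = 97.06 + 148.2, so R_C^{CE} = 54.5 kN and R_E = 71.9 − 54.5 = 17.4 kN.

R_E = 17.4 kN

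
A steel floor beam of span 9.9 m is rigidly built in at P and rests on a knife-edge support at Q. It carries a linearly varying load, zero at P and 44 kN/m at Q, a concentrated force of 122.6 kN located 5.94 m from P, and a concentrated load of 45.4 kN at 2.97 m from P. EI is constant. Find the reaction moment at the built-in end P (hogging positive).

M_P = 535.7 kN·m

Release the roller at Q. Primary structure: cantilever fixed at P.
Downward deflection at the released point Q due to the loads:
  triangular load, peak 44 at the free end: 11w₀L⁴/(120EI) = 38744/EI
  point load 122.6 at a = 5.94: Pa²(3L − a)/(6EI) = 17130/EI
  point load 45.4 at a = 2.97: Pa²(3L − a)/(6EI) = 1784/EI
  δ_0 = 57658/EI
Flexibility coefficient — unit upward force at Q: δ_{QQ} = L³/(3EI) = 323.4/EI.
Compatibility at Q: δ_0 − R_Q·δ_{QQ} = 0, so R_Q = 57658/323.4 = 178.3 kN.
Moment equilibrium about P: M_P = Σ(load moments about P) − R_Q·L = 2301 − 178.3×9.9 = 535.7 kN·m.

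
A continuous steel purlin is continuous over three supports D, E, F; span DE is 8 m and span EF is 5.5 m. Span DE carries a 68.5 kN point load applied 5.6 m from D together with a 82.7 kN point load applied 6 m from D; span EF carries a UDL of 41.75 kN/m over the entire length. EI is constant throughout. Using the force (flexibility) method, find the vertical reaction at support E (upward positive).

R_E = 282 kN

Take M_E as the redundant. Released structure: two simple spans DE and EF with a hinge at E.
End slopes at the hinge E, treating each span as simply supported:
  span DE: point load 68.5 at a = 5.6: Pab(L + a)/(6LEI) = 260.8/EI
  span DE: point load 82.7 at a = 6: Pab(L + a)/(6LEI) = 289.4/EI
  span EF: UDL 41.75: wL³/(24EI) = 289.4/EI
  relative rotation θ_0 = (550.3 + 289.4)/EI = 839.7/EI
A unit hogging moment at E produces rotation L₁/(3EI) + L₂/(3EI) = 4.5/EI.
Compatibility: M_E·(L₁+L₂)/(3EI) = θ_0, giving M_E = 186.6 kN·m (hogging).
Span DE, ΣM about D with M_E applied at E: R_E^{DE}·8 = 879.8 + 186.6, so R_E^{DE} = 133.3 kN and R_D = 151.2 − 133.3 = 17.9 kN.
Span EF, ΣM about F: R_E^{EF}·5.5 = 631.5 + 186.6, so R_E^{EF} = 148.7 kN and R_F = 229.6 − 148.7 = 80.88 kN.
R_E = 133.3 + 148.7 = 282 kN.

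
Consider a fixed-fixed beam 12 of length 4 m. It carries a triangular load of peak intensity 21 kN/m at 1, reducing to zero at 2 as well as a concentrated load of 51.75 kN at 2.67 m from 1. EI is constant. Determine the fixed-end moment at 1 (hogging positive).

M_1 = 32.08 kN·m

Take the two fixed-end moments M_1, M_2 as redundants; the released structure is the simple span 12.
On the primary (simply-supported) span, the end slopes from the loading are:
  at 1: triangular load, peak 21: w₀L³/(45EI) = 29.87/EI
  at 2: triangular load, peak 21: 7w₀L³/(360EI) = 26.13/EI
  at 1: point load 51.75 at a = 2.67: Pab(L + b)/(6LEI) = 40.81/EI
  at 2: point load 51.75 at a = 2.67: Pab(L + a)/(6LEI) = 51.07/EI
  θ_10 = 70.68/EI,  θ_20 = 77.21/EI
Flexibility coefficients: a unit moment at one end gives L/(3EI) there and L/(6EI) at the far end, so f₁₁ = f₂₂ = 1.333/EI and f₁₂ = f₂₁ = 0.6667/EI.
Compatibility — zero rotation at each built-in end:
  1.333 M_1 + 0.6667 M_2 = 70.68
  0.6667 M_1 + 1.333 M_2 = 77.21
Solving the pair gives M_1 = 32.08 kN·m and M_2 = 41.87 kN·m (hogging).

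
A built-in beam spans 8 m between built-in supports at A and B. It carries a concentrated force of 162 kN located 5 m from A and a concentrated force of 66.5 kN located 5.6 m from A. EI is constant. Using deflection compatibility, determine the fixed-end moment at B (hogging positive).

M_B = 268 kN·m

Take the two fixed-end moments M_A, M_B as redundants; the released structure is the simple span AB.
End rotations of the released simple span under the applied load (×1/EI):
  at A: point load 162 at a = 5: Pab(L + b)/(6LEI) = 556.9/EI
  at B: point load 162 at a = 5: Pab(L + a)/(6LEI) = 658.1/EI
  at A: point load 66.5 at a = 5.6: Pab(L + b)/(6LEI) = 193.6/EI
  at B: point load 66.5 at a = 5.6: Pab(L + a)/(6LEI) = 253.2/EI
  θ_A0 = 750.5/EI,  θ_B0 = 911.4/EI
Flexibility coefficients: a unit moment at one end gives L/(3EI) there and L/(6EI) at the far end, so f₁₁ = f₂₂ = 2.667/EI and f₁₂ = f₂₁ = 1.333/EI.
Compatibility — zero rotation at each built-in end:
  2.667 M_A + 1.333 M_B = 750.5
  1.333 M_A + 2.667 M_B = 911.4
Solving the pair gives M_A = 147.4 kN·m and M_B = 268 kN·m (hogging).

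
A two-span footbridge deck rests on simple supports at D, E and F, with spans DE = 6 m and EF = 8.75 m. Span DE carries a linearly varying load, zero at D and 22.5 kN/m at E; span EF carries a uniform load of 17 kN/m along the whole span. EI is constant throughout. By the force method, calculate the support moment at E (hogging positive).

M_E = 118.5 kN·m

Insert a hinge at E; M_E is the redundant, and each span becomes simply supported.
Discontinuity in slope at E on the released structure — sum the simple-span end rotations:
  span DE: triangular load, peak 22.5: w₀L³/(45EI) = 108/EI
  span EF: UDL 17: wL³/(24EI) = 474.5/EI
  relative rotation θ_0 = (108 + 474.5)/EI = 582.5/EI
A unit hogging moment at E produces rotation L₁/(3EI) + L₂/(3EI) = 4.917/EI.
Slope continuity at E: θ_0 = M_E·4.917/EI, so M_E = 582.5/4.917 = 118.5 kN·m (hogging).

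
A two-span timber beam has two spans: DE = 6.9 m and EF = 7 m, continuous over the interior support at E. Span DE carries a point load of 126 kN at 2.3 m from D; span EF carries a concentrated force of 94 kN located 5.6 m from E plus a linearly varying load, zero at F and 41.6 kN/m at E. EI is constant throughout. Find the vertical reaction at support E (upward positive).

Insert a hinge at E; M_E is the redundant, and each span becomes simply supported.
Discontinuity in slope at E on the released structure — sum the simple-span end rotations:
  span DE: point load 126 at a = 2.3: Pab(L + a)/(6LEI) = 296.2/EI
  span EF: point load 94 at a = 5.6: Pab(L + b)/(6LEI) = 147.4/EI
  span EF: triangular load, peak 41.6: w₀L³/(45EI) = 317.1/EI
  relative rotation θ_0 = (296.2 + 464.5)/EI = 760.7/EI
A unit hogging moment at E produces rotation L₁/(3EI) + L₂/(3EI) = 4.633/EI.
Compatibility: M_E·(L₁+L₂)/(3EI) = θ_0, giving M_E = 164.2 kN·m (hogging).
Span DE, ΣM about D with M_E applied at E: R_E^{DE}·6.9 = 289.8 + 164.2, so R_E^{DE} = 65.79 kN and R_D = 126 − 65.79 = 60.21 kN.
Span EF, ΣM about F: R_E^{EF}·7 = 811.1 + 164.2, so R_E^{EF} = 139.3 kN and R_F = 239.6 − 139.3 = 100.3 kN.
R_E = 65.79 + 139.3 = 205.1 kN.

R_E = 205.1 kN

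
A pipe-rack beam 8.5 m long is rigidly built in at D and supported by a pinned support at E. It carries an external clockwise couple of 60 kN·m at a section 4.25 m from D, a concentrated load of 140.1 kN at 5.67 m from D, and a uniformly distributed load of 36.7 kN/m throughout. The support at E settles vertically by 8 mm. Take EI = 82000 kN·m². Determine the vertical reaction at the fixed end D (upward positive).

R_D = 257.6 kN

Release the roller at E. Primary structure: cantilever fixed at D.
Free-end deflection of the primary structure under the applied loading (downward +):
  clockwise couple 60 at a = 4.25: M₀a(2L − a)/(2EI) = 1626/EI
  point load 140.1 at a = 5.67: Pa²(3L − a)/(6EI) = 14886/EI
  UDL 36.7: wL⁴/(8EI) = 23947/EI
  δ_0 = 40459/EI
Tip deflection under a unit load at E: L³/(3EI) = 204.7/EI.
With EI = 82000 kN·m²: δ_0 = 0.4934 m and δ_{EE} = 0.002496 m/kN.
Compatibility — the beam at E must follow the support down by 0.008 m: δ_0 − R_E·δ_{EE} = 0.008, so R_E = (0.4934 − 0.008)/0.002496 = 194.4 kN.
Vertical equilibrium: R_D = ΣP − R_E = 452.1 − 194.4 = 257.6 kN.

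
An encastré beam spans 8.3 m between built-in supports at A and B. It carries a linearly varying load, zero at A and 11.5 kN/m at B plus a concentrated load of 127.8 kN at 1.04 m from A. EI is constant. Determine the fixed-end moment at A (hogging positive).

Release both end moments; the primary structure is a simply-supported span AB with redundants M_A and M_B.
On the primary (simply-supported) span, the end slopes from the loading are:
  at A: triangular load, peak 11.5: 7w₀L³/(360EI) = 127.9/EI
  at B: triangular load, peak 11.5: w₀L³/(45EI) = 146.1/EI
  at A: point load 127.8 at a = 1.04: Pab(L + b)/(6LEI) = 301.5/EI
  at B: point load 127.8 at a = 1.04: Pab(L + a)/(6LEI) = 181/EI
  θ_A0 = 429.4/EI,  θ_B0 = 327.1/EI
Flexibility coefficients: a unit moment at one end gives L/(3EI) there and L/(6EI) at the far end, so f₁₁ = f₂₂ = 2.767/EI and f₁₂ = f₂₁ = 1.383/EI.
Compatibility — zero rotation at each built-in end:
  2.767 M_A + 1.383 M_B = 429.4
  1.383 M_A + 2.767 M_B = 327.1
Solving the pair gives M_A = 128.1 kN·m and M_B = 54.18 kN·m (hogging).

M_A = 128.1 kN·m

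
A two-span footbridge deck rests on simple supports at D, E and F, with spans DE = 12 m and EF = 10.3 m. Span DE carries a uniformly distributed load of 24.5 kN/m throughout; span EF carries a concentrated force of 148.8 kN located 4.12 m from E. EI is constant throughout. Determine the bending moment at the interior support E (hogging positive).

M_E = 373.2 kN·m

Take M_E as the redundant. Released structure: two simple spans DE and EF with a hinge at E.
Discontinuity in slope at E on the released structure — sum the simple-span end rotations:
  span DE: UDL 24.5: wL³/(24EI) = 1764/EI
  span EF: point load 148.8 at a = 4.12: Pab(L + b)/(6LEI) = 1010/EI
  relative rotation θ_0 = (1764 + 1010)/EI = 2774/EI
A unit hogging moment at E produces rotation L₁/(3EI) + L₂/(3EI) = 7.433/EI.
Slope continuity at E: θ_0 = M_E·7.433/EI, so M_E = 2774/7.433 = 373.2 kN·m (hogging).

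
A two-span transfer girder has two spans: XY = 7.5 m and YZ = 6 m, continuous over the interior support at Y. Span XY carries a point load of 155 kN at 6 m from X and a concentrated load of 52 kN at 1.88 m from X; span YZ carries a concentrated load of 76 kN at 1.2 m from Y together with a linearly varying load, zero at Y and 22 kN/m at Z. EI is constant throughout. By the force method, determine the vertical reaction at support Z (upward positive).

Insert a hinge at Y; M_Y is the redundant, and each span becomes simply supported.
End slopes at the hinge Y, treating each span as simply supported:
  span XY: point load 155 at a = 6: Pab(L + a)/(6LEI) = 418.5/EI
  span XY: point load 52 at a = 1.88: Pab(L + a)/(6LEI) = 114.5/EI
  span YZ: point load 76 at a = 1.2: Pab(L + b)/(6LEI) = 131.3/EI
  span YZ: triangular load, peak 22: 7w₀L³/(360EI) = 92.4/EI
  relative rotation θ_0 = (533 + 223.7)/EI = 756.7/EI
A unit hogging moment at Y produces rotation L₁/(3EI) + L₂/(3EI) = 4.5/EI.
Slope continuity at Y: θ_0 = M_Y·4.5/EI, so M_Y = 756.7/4.5 = 168.2 kN·m (hogging).
Span YZ, ΣM about Z: R_Y^{YZ}·6 = 496.8 + 168.2, so R_Y^{YZ} = 110.8 kN and R_Z = 142 − 110.8 = 31.17 kN.

R_Z = 31.17 kN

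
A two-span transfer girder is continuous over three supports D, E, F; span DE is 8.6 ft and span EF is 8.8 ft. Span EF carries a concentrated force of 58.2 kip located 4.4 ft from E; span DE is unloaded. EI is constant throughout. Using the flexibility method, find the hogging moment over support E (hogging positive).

Take M_E as the redundant. Released structure: two simple spans DE and EF with a hinge at E.
Discontinuity in slope at E on the released structure — sum the simple-span end rotations:
  span EF: point load 58.2 at a = 4.4: Pab(L + b)/(6LEI) = 281.7/EI
  relative rotation θ_0 = (0 + 281.7)/EI = 281.7/EI
A unit hogging moment at E produces rotation L₁/(3EI) + L₂/(3EI) = 5.8/EI.
Compatibility: M_E·(L₁+L₂)/(3EI) = θ_0, giving M_E = 48.57 kip·ft (hogging).

M_E = 48.57 kip·ft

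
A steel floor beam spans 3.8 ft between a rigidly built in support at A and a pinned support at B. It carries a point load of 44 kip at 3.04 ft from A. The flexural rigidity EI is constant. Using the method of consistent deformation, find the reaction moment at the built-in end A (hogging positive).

Remove the prop at B; the released (primary) structure is a cantilever built in at A.
Free-end deflection of the primary structure under the applied loading (downward +):
  point load 44 at a = 3.04: Pa²(3L − a)/(6EI) = 566.6/EI
Tip deflection under a unit load at B: L³/(3EI) = 18.29/EI.
Compatibility at B: δ_0 − R_B·δ_{BB} = 0, so R_B = 566.6/18.29 = 30.98 kip.
Moment equilibrium about A: M_A = Σ(load moments about A) − R_B·L = 133.8 − 30.98×3.8 = 16.05 kip·ft.

M_A = 16.05 kip·ft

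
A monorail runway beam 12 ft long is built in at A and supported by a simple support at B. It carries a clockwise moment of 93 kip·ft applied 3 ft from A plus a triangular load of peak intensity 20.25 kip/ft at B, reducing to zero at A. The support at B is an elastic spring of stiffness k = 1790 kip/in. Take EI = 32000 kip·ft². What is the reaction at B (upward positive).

Remove the prop at B; the released (primary) structure is a cantilever built in at A.
Free-end deflection of the primary structure under the applied loading (downward +):
  clockwise couple 93 at a = 3: M₀a(2L − a)/(2EI) = 2930/EI
  triangular load, peak 20.25 at the free end: 11w₀L⁴/(120EI) = 38491/EI
  δ_0 = 41421/EI
Flexibility coefficient — unit upward force at B: δ_{BB} = L³/(3EI) = 576/EI.
With EI = 32000 kip·ft²: δ_0 = 1.2944 ft and δ_{BB} = 0.018 ft/kip.
Compatibility — the spring shortens by R_B/k under the reaction it provides: δ_0 − R_B·δ_{BB} = R_B/k. With 1/k = 1/(1790×12) ft/kip = 0.000047 ft/kip, R_B = δ_0 / (δ_{BB} + 1/k) = 1.2944 / (0.018 + 0.000047) = 71.73 kip.

R_B = 71.73 kip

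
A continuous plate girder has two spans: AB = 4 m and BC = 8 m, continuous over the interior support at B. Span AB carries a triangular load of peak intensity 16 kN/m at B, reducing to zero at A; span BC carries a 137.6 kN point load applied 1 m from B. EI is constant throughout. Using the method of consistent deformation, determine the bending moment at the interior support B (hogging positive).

Insert a hinge at B; M_B is the redundant, and each span becomes simply supported.
Discontinuity in slope at B on the released structure — sum the simple-span end rotations:
  span AB: triangular load, peak 16: w₀L³/(45EI) = 22.76/EI
  span BC: point load 137.6 at a = 1: Pab(L + b)/(6LEI) = 301/EI
  relative rotation θ_0 = (22.76 + 301)/EI = 323.8/EI
A unit hogging moment at B produces rotation L₁/(3EI) + L₂/(3EI) = 4/EI.
Compatibility: M_B·(L₁+L₂)/(3EI) = θ_0, giving M_B = 80.94 kN·m (hogging).

M_B = 80.94 kN·m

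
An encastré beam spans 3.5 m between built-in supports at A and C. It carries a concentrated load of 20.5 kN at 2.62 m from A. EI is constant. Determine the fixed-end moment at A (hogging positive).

Take the two fixed-end moments M_A, M_C as redundants; the released structure is the simple span AC.
On the primary (simply-supported) span, the end slopes from the loading are:
  at A: point load 20.5 at a = 2.62: Pab(L + b)/(6LEI) = 9.858/EI
  at C: point load 20.5 at a = 2.62: Pab(L + a)/(6LEI) = 13.77/EI
  θ_A0 = 9.858/EI,  θ_C0 = 13.77/EI
Flexibility coefficients: a unit moment at one end gives L/(3EI) there and L/(6EI) at the far end, so f₁₁ = f₂₂ = 1.167/EI and f₁₂ = f₂₁ = 0.5833/EI.
Compatibility — zero rotation at each built-in end:
  1.167 M_A + 0.5833 M_C = 9.858
  0.5833 M_A + 1.167 M_C = 13.77
Solving the pair gives M_A = 3.395 kN·m and M_C = 10.11 kN·m (hogging).

M_A = 3.395 kN·m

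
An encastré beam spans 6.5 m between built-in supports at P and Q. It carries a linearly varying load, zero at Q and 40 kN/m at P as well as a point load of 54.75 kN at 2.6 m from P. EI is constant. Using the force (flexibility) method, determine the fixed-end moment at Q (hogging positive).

Release both end moments; the primary structure is a simply-supported span PQ with redundants M_P and M_Q.
On the primary (simply-supported) span, the end slopes from the loading are:
  at P: triangular load, peak 40: w₀L³/(45EI) = 244.1/EI
  at Q: triangular load, peak 40: 7w₀L³/(360EI) = 213.6/EI
  at P: point load 54.75 at a = 2.6: Pab(L + b)/(6LEI) = 148/EI
  at Q: point load 54.75 at a = 2.6: Pab(L + a)/(6LEI) = 129.5/EI
  θ_P0 = 392.2/EI,  θ_Q0 = 343.1/EI
Flexibility coefficients: a unit moment at one end gives L/(3EI) there and L/(6EI) at the far end, so f₁₁ = f₂₂ = 2.167/EI and f₁₂ = f₂₁ = 1.083/EI.
Compatibility — zero rotation at each built-in end:
  2.167 M_P + 1.083 M_Q = 392.2
  1.083 M_P + 2.167 M_Q = 343.1
Solving the pair gives M_P = 135.7 kN·m and M_Q = 90.5 kN·m (hogging).

M_Q = 90.5 kN·m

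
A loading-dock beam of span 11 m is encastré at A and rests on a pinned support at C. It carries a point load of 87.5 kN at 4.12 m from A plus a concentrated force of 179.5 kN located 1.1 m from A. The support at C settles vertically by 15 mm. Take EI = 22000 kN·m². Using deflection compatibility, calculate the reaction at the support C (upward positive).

R_C = 17.97 kN

Release the roller at C. Primary structure: cantilever fixed at A.
Primary-structure tip deflection at C by superposition:
  point load 87.5 at a = 4.12: Pa²(3L − a)/(6EI) = 7149/EI
  point load 179.5 at a = 1.1: Pa²(3L − a)/(6EI) = 1155/EI
  δ_0 = 8304/EI
Tip deflection under a unit load at C: L³/(3EI) = 443.7/EI.
With EI = 22000 kN·m²: δ_0 = 0.37745 m and δ_{CC} = 0.020167 m/kN.
Compatibility — the beam at C must follow the support down by 0.015 m: δ_0 − R_C·δ_{CC} = 0.015, so R_C = (0.37745 − 0.015)/0.020167 = 17.97 kN.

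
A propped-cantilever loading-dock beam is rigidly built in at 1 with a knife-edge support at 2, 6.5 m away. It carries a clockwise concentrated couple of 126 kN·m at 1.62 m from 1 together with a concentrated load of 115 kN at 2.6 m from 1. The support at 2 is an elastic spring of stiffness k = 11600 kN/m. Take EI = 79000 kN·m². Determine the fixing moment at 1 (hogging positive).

Take the reaction at 2 as the redundant and release it; the primary structure is a cantilever fixed at 1.
Free-end deflection of the primary structure under the applied loading (downward +):
  clockwise couple 126 at a = 1.62: M₀a(2L − a)/(2EI) = 1161/EI
  point load 115 at a = 2.6: Pa²(3L − a)/(6EI) = 2190/EI
  δ_0 = 3351/EI
Tip deflection under a unit load at 2: L³/(3EI) = 91.54/EI.
With EI = 79000 kN·m²: δ_0 = 0.042419 m and δ_{22} = 0.001159 m/kN.
Compatibility — the spring shortens by R_2/k under the reaction it provides: δ_0 − R_2·δ_{22} = R_2/k. With 1/k = 0.000086 m/kN, R_2 = δ_0 / (δ_{22} + 1/k) = 0.042419 / (0.001159 + 0.000086) = 34.07 kN.
Moment equilibrium about 1: M_1 = Σ(load moments about 1) − R_2·L = 425 − 34.07×6.5 = 203.5 kN·m.

M_1 = 203.5 kN·m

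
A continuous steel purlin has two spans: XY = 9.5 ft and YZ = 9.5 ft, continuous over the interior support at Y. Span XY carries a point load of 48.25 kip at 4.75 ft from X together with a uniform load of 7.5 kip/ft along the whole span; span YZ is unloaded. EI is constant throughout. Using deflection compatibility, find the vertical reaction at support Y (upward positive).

Insert a hinge at Y; M_Y is the redundant, and each span becomes simply supported.
Discontinuity in slope at Y on the released structure — sum the simple-span end rotations:
  span XY: point load 48.25 at a = 4.75: Pab(L + a)/(6LEI) = 272.2/EI
  span XY: UDL 7.5: wL³/(24EI) = 267.9/EI
  relative rotation θ_0 = (540.1 + 0)/EI = 540.1/EI
A unit hogging moment at Y produces rotation L₁/(3EI) + L₂/(3EI) = 6.333/EI.
Compatibility: M_Y·(L₁+L₂)/(3EI) = θ_0, giving M_Y = 85.28 kip·ft (hogging).
Span XY, ΣM about X with M_Y applied at Y: R_Y^{XY}·9.5 = 567.6 + 85.28, so R_Y^{XY} = 68.73 kip and R_X = 119.5 − 68.73 = 50.77 kip.
Span YZ, ΣM about Z: R_Y^{YZ}·9.5 = 0 + 85.28, so R_Y^{YZ} = 8.977 kip and R_Z = 0 − 8.977 = -8.977 kip.
R_Y = 68.73 + 8.977 = 77.7 kip.

R_Y = 77.7 kip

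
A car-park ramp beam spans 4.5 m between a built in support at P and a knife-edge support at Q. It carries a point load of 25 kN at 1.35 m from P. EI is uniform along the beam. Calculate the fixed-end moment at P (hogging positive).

Choose R_Q as the redundant. The primary structure is the cantilever fixed at P.
Deflection at Q on the released cantilever, summing each load's contribution:
  point load 25 at a = 1.35: Pa²(3L − a)/(6EI) = 92.26/EI
Tip deflection under a unit load at Q: L³/(3EI) = 30.38/EI.
The prop prevents deflection at Q: R_Q = δ_0/δ_{QQ} = 92.26/30.38 = 3.038 kN.
Moment equilibrium about P: M_P = Σ(load moments about P) − R_Q·L = 33.75 − 3.038×4.5 = 20.08 kN·m.

M_P = 20.08 kN·m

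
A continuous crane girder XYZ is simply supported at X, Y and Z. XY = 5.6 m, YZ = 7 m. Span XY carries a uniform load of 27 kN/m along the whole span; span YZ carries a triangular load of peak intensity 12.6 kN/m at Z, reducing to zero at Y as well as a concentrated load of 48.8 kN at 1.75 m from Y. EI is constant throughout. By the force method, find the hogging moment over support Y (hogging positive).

M_Y = 98.18 kN·m

Release continuity at Y by inserting a hinge; the redundant is the internal moment M_Y. The primary structure is two simply-supported spans XY and YZ.
Rotations at Y on the released spans (each span's end-slope, ×1/EI):
  span XY: UDL 27: wL³/(24EI) = 197.6/EI
  span YZ: triangular load, peak 12.6: 7w₀L³/(360EI) = 84.03/EI
  span YZ: point load 48.8 at a = 1.75: Pab(L + b)/(6LEI) = 130.8/EI
  relative rotation θ_0 = (197.6 + 214.8)/EI = 412.4/EI
A unit hogging moment at Y produces rotation L₁/(3EI) + L₂/(3EI) = 4.2/EI.
Compatibility: M_Y·(L₁+L₂)/(3EI) = θ_0, giving M_Y = 98.18 kN·m (hogging).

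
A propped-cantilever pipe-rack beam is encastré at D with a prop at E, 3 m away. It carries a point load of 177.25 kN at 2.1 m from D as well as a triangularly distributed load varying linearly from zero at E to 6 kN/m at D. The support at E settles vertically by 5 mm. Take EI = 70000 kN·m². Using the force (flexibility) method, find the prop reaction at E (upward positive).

Release the roller at E. Primary structure: cantilever fixed at D.
Primary-structure tip deflection at E by superposition:
  point load 177.25 at a = 2.1: Pa²(3L − a)/(6EI) = 898.9/EI
  triangular load, peak 6 at the fixed end: w₀L⁴/(30EI) = 16.2/EI
  δ_0 = 915.1/EI
Flexibility coefficient — unit upward force at E: δ_{EE} = L³/(3EI) = 9/EI.
With EI = 70000 kN·m²: δ_0 = 0.013073 m and δ_{EE} = 0.000129 m/kN.
Compatibility — the beam at E must follow the support down by 0.005 m: δ_0 − R_E·δ_{EE} = 0.005, so R_E = (0.013073 − 0.005)/0.000129 = 62.79 kN.

R_E = 62.79 kN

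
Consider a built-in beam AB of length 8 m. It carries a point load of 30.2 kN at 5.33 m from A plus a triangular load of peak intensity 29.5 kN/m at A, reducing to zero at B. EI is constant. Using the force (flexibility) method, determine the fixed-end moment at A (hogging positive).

M_A = 112.3 kN·m

Take the two fixed-end moments M_A, M_B as redundants; the released structure is the simple span AB.
Simple-span end rotations at A and B under the given loads:
  at A: point load 30.2 at a = 5.33: Pab(L + b)/(6LEI) = 95.54/EI
  at B: point load 30.2 at a = 5.33: Pab(L + a)/(6LEI) = 119.4/EI
  at A: triangular load, peak 29.5: w₀L³/(45EI) = 335.6/EI
  at B: triangular load, peak 29.5: 7w₀L³/(360EI) = 293.7/EI
  θ_A0 = 431.2/EI,  θ_B0 = 413/EI
Flexibility coefficients: a unit moment at one end gives L/(3EI) there and L/(6EI) at the far end, so f₁₁ = f₂₂ = 2.667/EI and f₁₂ = f₂₁ = 1.333/EI.
Compatibility — zero rotation at each built-in end:
  2.667 M_A + 1.333 M_B = 431.2
  1.333 M_A + 2.667 M_B = 413
Solving the pair gives M_A = 112.3 kN·m and M_B = 98.73 kN·m (hogging).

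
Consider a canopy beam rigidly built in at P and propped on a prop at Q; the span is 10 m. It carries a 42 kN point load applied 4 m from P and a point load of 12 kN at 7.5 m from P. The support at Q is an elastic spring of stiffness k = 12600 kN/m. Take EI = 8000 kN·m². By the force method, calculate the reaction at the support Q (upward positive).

R_Q = 16.3 kN

Release the roller at Q. Primary structure: cantilever fixed at P.
Free-end deflection of the primary structure under the applied loading (downward +):
  point load 42 at a = 4: Pa²(3L − a)/(6EI) = 2912/EI
  point load 12 at a = 7.5: Pa²(3L − a)/(6EI) = 2531/EI
  δ_0 = 5443/EI
Tip deflection under a unit load at Q: L³/(3EI) = 333.3/EI.
With EI = 8000 kN·m²: δ_0 = 0.68041 m and δ_{QQ} = 0.041667 m/kN.
Compatibility — the spring shortens by R_Q/k under the reaction it provides: δ_0 − R_Q·δ_{QQ} = R_Q/k. With 1/k = 0.000079 m/kN, R_Q = δ_0 / (δ_{QQ} + 1/k) = 0.68041 / (0.041667 + 0.000079) = 16.3 kN.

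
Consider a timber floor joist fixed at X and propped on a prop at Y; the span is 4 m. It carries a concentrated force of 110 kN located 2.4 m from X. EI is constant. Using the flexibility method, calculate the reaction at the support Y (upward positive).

R_Y = 47.52 kN

Remove the prop at Y; the released (primary) structure is a cantilever built in at X.
Primary-structure tip deflection at Y by superposition:
  point load 110 at a = 2.4: Pa²(3L − a)/(6EI) = 1014/EI
Flexibility coefficient — unit upward force at Y: δ_{YY} = L³/(3EI) = 21.33/EI.
The prop prevents deflection at Y: R_Y = δ_0/δ_{YY} = 1014/21.33 = 47.52 kN.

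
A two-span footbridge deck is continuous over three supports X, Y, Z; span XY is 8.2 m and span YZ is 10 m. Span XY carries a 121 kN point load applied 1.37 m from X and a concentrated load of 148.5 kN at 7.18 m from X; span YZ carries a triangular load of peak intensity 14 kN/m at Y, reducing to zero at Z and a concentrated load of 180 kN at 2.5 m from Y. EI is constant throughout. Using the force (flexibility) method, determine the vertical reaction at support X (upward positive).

Take M_Y as the redundant. Released structure: two simple spans XY and YZ with a hinge at Y.
Rotations at Y on the released spans (each span's end-slope, ×1/EI):
  span XY: point load 121 at a = 1.37: Pab(L + a)/(6LEI) = 220.2/EI
  span XY: point load 148.5 at a = 7.18: Pab(L + a)/(6LEI) = 340/EI
  span YZ: triangular load, peak 14: w₀L³/(45EI) = 311.1/EI
  span YZ: point load 180 at a = 2.5: Pab(L + b)/(6LEI) = 984.4/EI
  relative rotation θ_0 = (560.2 + 1295)/EI = 1856/EI
A unit hogging moment at Y produces rotation L₁/(3EI) + L₂/(3EI) = 6.067/EI.
Compatibility: M_Y·(L₁+L₂)/(3EI) = θ_0, giving M_Y = 305.9 kN·m (hogging).
Span XY, ΣM about X with M_Y applied at Y: R_Y^{XY}·8.2 = 1232 + 305.9, so R_Y^{XY} = 187.5 kN and R_X = 269.5 − 187.5 = 81.95 kN.

R_X = 81.95 kN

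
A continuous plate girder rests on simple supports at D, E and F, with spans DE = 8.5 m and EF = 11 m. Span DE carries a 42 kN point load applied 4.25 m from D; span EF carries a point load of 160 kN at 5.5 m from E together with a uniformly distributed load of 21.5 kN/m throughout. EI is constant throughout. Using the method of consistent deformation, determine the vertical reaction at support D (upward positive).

Insert a hinge at E; M_E is the redundant, and each span becomes simply supported.
Discontinuity in slope at E on the released structure — sum the simple-span end rotations:
  span DE: point load 42 at a = 4.25: Pab(L + a)/(6LEI) = 189.7/EI
  span EF: point load 160 at a = 5.5: Pab(L + b)/(6LEI) = 1210/EI
  span EF: UDL 21.5: wL³/(24EI) = 1192/EI
  relative rotation θ_0 = (189.7 + 2402)/EI = 2592/EI
A unit hogging moment at E produces rotation L₁/(3EI) + L₂/(3EI) = 6.5/EI.
Compatibility: M_E·(L₁+L₂)/(3EI) = θ_0, giving M_E = 398.8 kN·m (hogging).
Span DE, ΣM about D with M_E applied at E: R_E^{DE}·8.5 = 178.5 + 398.8, so R_E^{DE} = 67.91 kN and R_D = 42 − 67.91 = -25.91 kN.

R_D = -25.91 kN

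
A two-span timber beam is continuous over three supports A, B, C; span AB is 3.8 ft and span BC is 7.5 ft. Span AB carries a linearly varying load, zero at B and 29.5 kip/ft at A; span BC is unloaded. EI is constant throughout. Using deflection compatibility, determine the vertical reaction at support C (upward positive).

R_C = -1.114 kip

Release continuity at B by inserting a hinge; the redundant is the internal moment M_B. The primary structure is two simply-supported spans AB and BC.
End slopes at the hinge B, treating each span as simply supported:
  span AB: triangular load, peak 29.5: 7w₀L³/(360EI) = 31.48/EI
  relative rotation θ_0 = (31.48 + 0)/EI = 31.48/EI
A unit hogging moment at B produces rotation L₁/(3EI) + L₂/(3EI) = 3.767/EI.
Slope continuity at B: θ_0 = M_B·3.767/EI, so M_B = 31.48/3.767 = 8.356 kip·ft (hogging).
Span BC, ΣM about C: R_B^{BC}·7.5 = 0 + 8.356, so R_B^{BC} = 1.114 kip and R_C = 0 − 1.114 = -1.114 kip.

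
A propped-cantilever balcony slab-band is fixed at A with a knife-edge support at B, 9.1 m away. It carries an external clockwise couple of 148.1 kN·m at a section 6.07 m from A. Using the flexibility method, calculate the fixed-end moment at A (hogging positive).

Remove the prop at B; the released (primary) structure is a cantilever built in at A.
Downward deflection at the released point B due to the loads:
  clockwise couple 148.1 at a = 6.07: M₀a(2L − a)/(2EI) = 5452/EI
Flexibility coefficient — unit upward force at B: δ_{BB} = L³/(3EI) = 251.2/EI.
Compatibility at B: δ_0 − R_B·δ_{BB} = 0, so R_B = 5452/251.2 = 21.71 kN.
Moment equilibrium about A: M_A = Σ(load moments about A) − R_B·L = 148.1 − 21.71×9.1 = -49.42 kN·m.

M_A = -49.42 kN·m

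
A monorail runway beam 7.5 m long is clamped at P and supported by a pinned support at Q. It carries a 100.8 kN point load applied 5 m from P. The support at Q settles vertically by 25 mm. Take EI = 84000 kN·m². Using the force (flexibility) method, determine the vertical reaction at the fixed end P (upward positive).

Take the reaction at Q as the redundant and release it; the primary structure is a cantilever fixed at P.
Deflection at Q on the released cantilever, summing each load's contribution:
  point load 100.8 at a = 5: Pa²(3L − a)/(6EI) = 7350/EI
Flexibility coefficient — unit upward force at Q: δ_{QQ} = L³/(3EI) = 140.6/EI.
With EI = 84000 kN·m²: δ_0 = 0.0875 m and δ_{QQ} = 0.001674 m/kN.
Compatibility — the beam at Q must follow the support down by 0.025 m: δ_0 − R_Q·δ_{QQ} = 0.025, so R_Q = (0.0875 − 0.025)/0.001674 = 37.33 kN.
Vertical equilibrium: R_P = ΣP − R_Q = 100.8 − 37.33 = 63.47 kN.

R_P = 63.47 kN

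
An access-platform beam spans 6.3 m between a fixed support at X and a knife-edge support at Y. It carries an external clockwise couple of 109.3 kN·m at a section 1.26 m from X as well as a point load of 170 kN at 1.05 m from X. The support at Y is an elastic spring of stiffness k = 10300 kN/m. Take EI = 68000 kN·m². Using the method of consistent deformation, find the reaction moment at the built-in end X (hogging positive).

M_X = 194.1 kN·m

Take the reaction at Y as the redundant and release it; the primary structure is a cantilever fixed at X.
Free-end deflection of the primary structure under the applied loading (downward +):
  clockwise couple 109.3 at a = 1.26: M₀a(2L − a)/(2EI) = 780.9/EI
  point load 170 at a = 1.05: Pa²(3L − a)/(6EI) = 557.6/EI
  δ_0 = 1338/EI
Flexibility coefficient — unit upward force at Y: δ_{YY} = L³/(3EI) = 83.35/EI.
With EI = 68000 kN·m²: δ_0 = 0.019683 m and δ_{YY} = 0.001226 m/kN.
Compatibility — the spring shortens by R_Y/k under the reaction it provides: δ_0 − R_Y·δ_{YY} = R_Y/k. With 1/k = 0.000097 m/kN, R_Y = δ_0 / (δ_{YY} + 1/k) = 0.019683 / (0.001226 + 0.000097) = 14.88 kN.
Moment equilibrium about X: M_X = Σ(load moments about X) − R_Y·L = 287.8 − 14.88×6.3 = 194.1 kN·m.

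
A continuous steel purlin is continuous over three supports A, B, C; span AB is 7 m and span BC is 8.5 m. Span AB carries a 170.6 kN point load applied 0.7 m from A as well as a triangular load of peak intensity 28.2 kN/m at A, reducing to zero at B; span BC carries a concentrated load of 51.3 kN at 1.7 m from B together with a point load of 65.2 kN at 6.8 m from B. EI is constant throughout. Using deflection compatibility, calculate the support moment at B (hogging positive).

Take M_B as the redundant. Released structure: two simple spans AB and BC with a hinge at B.
Rotations at B on the released spans (each span's end-slope, ×1/EI):
  span AB: point load 170.6 at a = 0.7: Pab(L + a)/(6LEI) = 137.9/EI
  span AB: triangular load, peak 28.2: 7w₀L³/(360EI) = 188.1/EI
  span BC: point load 51.3 at a = 1.7: Pab(L + b)/(6LEI) = 177.9/EI
  span BC: point load 65.2 at a = 6.8: Pab(L + b)/(6LEI) = 150.7/EI
  relative rotation θ_0 = (326 + 328.7)/EI = 654.7/EI
A unit hogging moment at B produces rotation L₁/(3EI) + L₂/(3EI) = 5.167/EI.
Slope continuity at B: θ_0 = M_B·5.167/EI, so M_B = 654.7/5.167 = 126.7 kN·m (hogging).

M_B = 126.7 kN·m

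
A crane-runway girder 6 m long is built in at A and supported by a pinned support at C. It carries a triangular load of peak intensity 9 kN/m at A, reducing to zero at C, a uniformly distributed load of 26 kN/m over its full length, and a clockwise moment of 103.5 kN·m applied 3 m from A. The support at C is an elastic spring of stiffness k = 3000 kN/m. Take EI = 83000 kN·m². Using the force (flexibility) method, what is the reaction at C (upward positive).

Remove the prop at C; the released (primary) structure is a cantilever built in at A.
Downward deflection at the released point C due to the loads:
  triangular load, peak 9 at the fixed end: w₀L⁴/(30EI) = 388.8/EI
  UDL 26: wL⁴/(8EI) = 4212/EI
  clockwise couple 103.5 at a = 3: M₀a(2L − a)/(2EI) = 1397/EI
  δ_0 = 5998/EI
Tip deflection under a unit load at C: L³/(3EI) = 72/EI.
With EI = 83000 kN·m²: δ_0 = 0.072266 m and δ_{CC} = 0.000867 m/kN.
Compatibility — the spring shortens by R_C/k under the reaction it provides: δ_0 − R_C·δ_{CC} = R_C/k. With 1/k = 0.000333 m/kN, R_C = δ_0 / (δ_{CC} + 1/k) = 0.072266 / (0.000867 + 0.000333) = 60.18 kN.

R_C = 60.18 kN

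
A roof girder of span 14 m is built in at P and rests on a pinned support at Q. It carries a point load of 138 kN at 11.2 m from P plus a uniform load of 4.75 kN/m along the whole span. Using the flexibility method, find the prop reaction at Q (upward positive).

Remove the prop at Q; the released (primary) structure is a cantilever built in at P.
Deflection at Q on the released cantilever, summing each load's contribution:
  point load 138 at a = 11.2: Pa²(3L − a)/(6EI) = 88862/EI
  UDL 4.75: wL⁴/(8EI) = 22810/EI
  δ_0 = 111671/EI
Tip deflection under a unit load at Q: L³/(3EI) = 914.7/EI.
The prop prevents deflection at Q: R_Q = δ_0/δ_{QQ} = 111671/914.7 = 122.1 kN.

R_Q = 122.1 kN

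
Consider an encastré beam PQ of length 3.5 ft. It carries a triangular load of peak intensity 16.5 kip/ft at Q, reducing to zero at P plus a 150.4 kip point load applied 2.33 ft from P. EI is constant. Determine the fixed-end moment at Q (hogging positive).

M_Q = 88.09 kip·ft

Release both end moments; the primary structure is a simply-supported span PQ with redundants M_P and M_Q.
On the primary (simply-supported) span, the end slopes from the loading are:
  at P: triangular load, peak 16.5: 7w₀L³/(360EI) = 13.76/EI
  at Q: triangular load, peak 16.5: w₀L³/(45EI) = 15.72/EI
  at P: point load 150.4 at a = 2.33: Pab(L + b)/(6LEI) = 91.18/EI
  at Q: point load 150.4 at a = 2.33: Pab(L + a)/(6LEI) = 113.8/EI
  θ_P0 = 104.9/EI,  θ_Q0 = 129.5/EI
Flexibility coefficients: a unit moment at one end gives L/(3EI) there and L/(6EI) at the far end, so f₁₁ = f₂₂ = 1.167/EI and f₁₂ = f₂₁ = 0.5833/EI.
Compatibility — zero rotation at each built-in end:
  1.167 M_P + 0.5833 M_Q = 104.9
  0.5833 M_P + 1.167 M_Q = 129.5
Solving the pair gives M_P = 45.9 kip·ft and M_Q = 88.09 kip·ft (hogging).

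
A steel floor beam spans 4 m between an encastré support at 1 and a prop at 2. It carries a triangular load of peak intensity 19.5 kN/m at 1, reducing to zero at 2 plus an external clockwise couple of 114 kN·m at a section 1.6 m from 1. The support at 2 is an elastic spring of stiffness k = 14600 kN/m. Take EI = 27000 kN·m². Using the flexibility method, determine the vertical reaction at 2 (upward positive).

Take the reaction at 2 as the redundant and release it; the primary structure is a cantilever fixed at 1.
Downward deflection at the released point 2 due to the loads:
  triangular load, peak 19.5 at the fixed end: w₀L⁴/(30EI) = 166.4/EI
  clockwise couple 114 at a = 1.6: M₀a(2L − a)/(2EI) = 583.7/EI
  δ_0 = 750.1/EI
Flexibility coefficient — unit upward force at 2: δ_{22} = L³/(3EI) = 21.33/EI.
With EI = 27000 kN·m²: δ_0 = 0.027781 m and δ_{22} = 0.00079 m/kN.
Compatibility — the spring shortens by R_2/k under the reaction it provides: δ_0 − R_2·δ_{22} = R_2/k. With 1/k = 0.000068 m/kN, R_2 = δ_0 / (δ_{22} + 1/k) = 0.027781 / (0.00079 + 0.000068) = 32.36 kN.

R_2 = 32.36 kN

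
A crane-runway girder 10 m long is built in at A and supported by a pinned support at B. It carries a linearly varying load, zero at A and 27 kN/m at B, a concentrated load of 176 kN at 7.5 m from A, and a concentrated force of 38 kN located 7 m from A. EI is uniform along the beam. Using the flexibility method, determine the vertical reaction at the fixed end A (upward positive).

R_A = 142 kN

Remove the prop at B; the released (primary) structure is a cantilever built in at A.
Primary-structure tip deflection at B by superposition:
  triangular load, peak 27 at the free end: 11w₀L⁴/(120EI) = 24750/EI
  point load 176 at a = 7.5: Pa²(3L − a)/(6EI) = 37125/EI
  point load 38 at a = 7: Pa²(3L − a)/(6EI) = 7138/EI
  δ_0 = 69013/EI
Tip deflection under a unit load at B: L³/(3EI) = 333.3/EI.
The prop prevents deflection at B: R_B = δ_0/δ_{BB} = 69013/333.3 = 207 kN.
Vertical equilibrium: R_A = ΣP − R_B = 349 − 207 = 142 kN.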